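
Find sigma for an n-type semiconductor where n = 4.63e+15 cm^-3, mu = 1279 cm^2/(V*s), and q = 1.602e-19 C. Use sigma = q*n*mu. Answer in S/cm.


Step 1: sigma = q * n * mu
Step 2: sigma = 1.602e-19 * 4.63e+15 * 1279
Step 3: sigma = 9.487e-01 S/cm

9.487e-01


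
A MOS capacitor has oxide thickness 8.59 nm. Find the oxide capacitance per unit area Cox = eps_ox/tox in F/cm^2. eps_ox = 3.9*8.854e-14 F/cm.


Step 1: eps_ox = 3.9 * 8.854e-14 = 3.45306e-13 F/cm
Step 2: tox in cm = 8.59 nm * 1e-7 = 8.5900e-07 cm
Step 3: Cox = 3.45306e-13 / 8.5900e-07 = 4.02e-07 F/cm^2

4.02e-07


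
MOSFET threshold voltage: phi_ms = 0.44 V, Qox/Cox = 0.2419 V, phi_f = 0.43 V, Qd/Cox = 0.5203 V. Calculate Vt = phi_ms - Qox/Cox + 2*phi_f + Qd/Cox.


Step 1: Vt = phi_ms - Qox/Cox + 2*phi_f + Qd/Cox
Step 2: Vt = 0.44 - 0.2419 + 2*0.43 + 0.5203
Step 3: Vt = 0.44 - 0.2419 + 0.86 + 0.5203
Step 4: Vt = 1.5784 V

1.5784


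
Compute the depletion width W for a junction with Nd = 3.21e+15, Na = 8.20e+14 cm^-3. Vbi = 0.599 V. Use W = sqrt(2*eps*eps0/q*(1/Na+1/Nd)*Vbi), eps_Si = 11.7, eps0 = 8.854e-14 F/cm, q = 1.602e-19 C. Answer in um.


Step 1: 1/Na + 1/Nd = 1/8.20e+14 + 1/3.21e+15 = 1.53104e-15
Step 2: 2*eps*eps0/q = 2*11.7*8.854e-14/1.602e-19 = 1.293281e+07
Step 3: W^2 = 1.293281e+07 * 1.53104e-15 * 0.599 = 1.18606e-08
Step 4: W = sqrt(1.18606e-08) = 1.089e-04 cm = 1.089 um

1.089


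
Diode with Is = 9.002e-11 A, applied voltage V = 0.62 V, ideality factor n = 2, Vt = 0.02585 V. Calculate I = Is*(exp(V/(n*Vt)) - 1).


Step 1: V/(n*Vt) = 0.62/(2*0.02585) = 11.9923
Step 2: exp(11.9923) = 1.6151e+05
Step 3: I = 9.002e-11 * (1.6151e+05 - 1) = 1.45e-05 A

1.45e-05


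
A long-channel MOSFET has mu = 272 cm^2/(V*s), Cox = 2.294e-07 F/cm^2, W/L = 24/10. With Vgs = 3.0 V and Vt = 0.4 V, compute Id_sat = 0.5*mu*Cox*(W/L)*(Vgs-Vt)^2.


Step 1: Overdrive voltage Vov = Vgs - Vt = 3.0 - 0.4 = 2.6 V
Step 2: W/L = 24/10 = 2.4
Step 3: Id = 0.5 * 272 * 2.294e-07 * 2.4 * 2.6^2
Step 4: Id = 5.06e-04 A

5.06e-04


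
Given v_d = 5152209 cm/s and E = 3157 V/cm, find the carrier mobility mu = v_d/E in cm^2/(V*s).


Step 1: mu = v_d / E
Step 2: mu = 5152209 / 3157
Step 3: mu = 1632.0 cm^2/(V*s)

1632.0


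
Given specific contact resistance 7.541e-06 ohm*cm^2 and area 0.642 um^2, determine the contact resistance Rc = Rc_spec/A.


Step 1: Convert area to cm^2: 0.642 um^2 = 6.4200e-09 cm^2
Step 2: Rc = Rc_spec / A = 7.541e-06 / 6.4200e-09
Step 3: Rc = 1.17e+03 ohms

1.17e+03


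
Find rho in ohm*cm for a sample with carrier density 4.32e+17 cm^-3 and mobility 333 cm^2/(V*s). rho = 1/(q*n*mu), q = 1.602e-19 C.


Step 1: sigma = q * n * mu = 1.602e-19 * 4.32e+17 * 333 = 2.30457e+01 S/cm
Step 2: rho = 1 / sigma = 1 / 2.30457e+01 = 0.04339 ohm*cm

0.04339


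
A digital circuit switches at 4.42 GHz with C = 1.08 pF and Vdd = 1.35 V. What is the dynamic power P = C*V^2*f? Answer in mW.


Step 1: V^2 = 1.35^2 = 1.8225 V^2
Step 2: P = C*V^2*f = 1.08e-12 F * 1.8225 * 4.42e9 Hz
Step 3: P = 8.699886e-03 W
Step 4: P = 8.7 mW

8.7


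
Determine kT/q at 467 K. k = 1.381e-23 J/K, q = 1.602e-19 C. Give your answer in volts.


Step 1: kT = 1.381e-23 * 467 = 6.44927e-21 J
Step 2: Vt = kT/q = 6.44927e-21 / 1.602e-19
Step 3: Vt = 0.04026 V

0.04026


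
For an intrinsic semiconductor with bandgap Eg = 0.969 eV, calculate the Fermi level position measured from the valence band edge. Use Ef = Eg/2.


Step 1: For an intrinsic semiconductor, the Fermi level sits at midgap.
Step 2: Ef = Eg / 2 = 0.969 / 2 = 0.4845 eV

0.4845


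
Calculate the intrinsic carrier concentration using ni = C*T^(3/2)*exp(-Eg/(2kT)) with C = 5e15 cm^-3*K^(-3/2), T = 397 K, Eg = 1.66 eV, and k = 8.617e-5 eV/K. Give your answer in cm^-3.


Step 1: Compute kT = 8.617e-5 * 397 = 0.03420949 eV
Step 2: Exponent = -Eg/(2kT) = -1.66/(2*0.03420949) = -24.26227
Step 3: T^(3/2) = 397^1.5 = 7910.17
Step 4: ni = 5e15 * 7910.17 * exp(-24.26227) = 1.15e+09 cm^-3

1.15e+09


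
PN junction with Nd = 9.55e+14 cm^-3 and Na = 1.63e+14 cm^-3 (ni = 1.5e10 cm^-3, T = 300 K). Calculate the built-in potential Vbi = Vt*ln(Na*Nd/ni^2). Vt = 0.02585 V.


Step 1: Compute Na*Nd/ni^2 = 1.63e+14 * 9.55e+14 / (1.5e10)^2 = 6.9184e+08
Step 2: ln(6.9184e+08) = 20.3549
Step 3: Vbi = 0.02585 * 20.3549 = 0.526 V

0.526


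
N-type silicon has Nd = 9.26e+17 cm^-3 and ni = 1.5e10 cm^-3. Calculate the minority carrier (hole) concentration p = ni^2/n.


Step 1: Since Nd >> ni, n ≈ Nd = 9.26e+17 cm^-3
Step 2: p = ni^2 / n = (1.5e10)^2 / 9.26e+17
Step 3: p = 2.25e20 / 9.26e+17 = 2.43e+02 cm^-3

2.43e+02


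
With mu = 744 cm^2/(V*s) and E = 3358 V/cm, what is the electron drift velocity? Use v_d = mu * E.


Step 1: v_d = mu * E
Step 2: v_d = 744 * 3358 = 2498352
Step 3: v_d = 2.50e+06 cm/s

2.50e+06


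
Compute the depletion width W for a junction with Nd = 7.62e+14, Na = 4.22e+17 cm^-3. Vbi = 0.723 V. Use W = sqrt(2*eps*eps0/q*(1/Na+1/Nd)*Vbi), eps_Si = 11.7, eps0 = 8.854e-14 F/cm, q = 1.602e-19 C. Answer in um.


Step 1: 1/Na + 1/Nd = 1/4.22e+17 + 1/7.62e+14 = 1.31471e-15
Step 2: 2*eps*eps0/q = 2*11.7*8.854e-14/1.602e-19 = 1.293281e+07
Step 3: W^2 = 1.293281e+07 * 1.31471e-15 * 0.723 = 1.22931e-08
Step 4: W = sqrt(1.22931e-08) = 1.109e-04 cm = 1.109 um

1.109


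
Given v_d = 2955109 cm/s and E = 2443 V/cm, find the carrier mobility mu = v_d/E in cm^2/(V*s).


Step 1: mu = v_d / E
Step 2: mu = 2955109 / 2443
Step 3: mu = 1209.62 cm^2/(V*s)

1209.62


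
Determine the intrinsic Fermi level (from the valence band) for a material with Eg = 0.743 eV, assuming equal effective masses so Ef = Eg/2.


Step 1: For an intrinsic semiconductor, the Fermi level sits at midgap.
Step 2: Ef = Eg / 2 = 0.743 / 2 = 0.3715 eV

0.3715


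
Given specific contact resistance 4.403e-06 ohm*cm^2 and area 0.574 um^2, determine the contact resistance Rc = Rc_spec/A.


Step 1: Convert area to cm^2: 0.574 um^2 = 5.7400e-09 cm^2
Step 2: Rc = Rc_spec / A = 4.403e-06 / 5.7400e-09
Step 3: Rc = 7.67e+02 ohms

7.67e+02


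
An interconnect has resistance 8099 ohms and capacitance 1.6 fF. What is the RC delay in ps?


Step 1: tau = R * C
Step 2: tau = 8099 * 1.6 fF = 8099 * 1.6e-15 F
Step 3: tau = 1.29584e-11 s = 12.9584 ps

12.9584


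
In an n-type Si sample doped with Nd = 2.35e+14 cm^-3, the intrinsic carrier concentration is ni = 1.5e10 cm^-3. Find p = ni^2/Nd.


Step 1: Since Nd >> ni, n ≈ Nd = 2.35e+14 cm^-3
Step 2: p = ni^2 / n = (1.5e10)^2 / 2.35e+14
Step 3: p = 2.25e20 / 2.35e+14 = 9.57e+05 cm^-3

9.57e+05


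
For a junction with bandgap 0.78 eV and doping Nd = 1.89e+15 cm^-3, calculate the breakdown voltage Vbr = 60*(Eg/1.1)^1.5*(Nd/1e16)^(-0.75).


Step 1: Eg/1.1 = 0.78/1.1 = 0.709091
Step 2: (Eg/1.1)^1.5 = 0.709091^1.5 = 0.597108
Step 3: (Nd/1e16)^(-0.75) = (0.189)^(-0.75) = 3.488620
Step 4: Vbr = 60 * 0.597108 * 3.488620 = 125.0 V

125.0


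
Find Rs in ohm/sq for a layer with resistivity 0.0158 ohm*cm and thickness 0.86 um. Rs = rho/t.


Step 1: Convert thickness to cm: t = 0.86 um = 8.6000e-05 cm
Step 2: Rs = rho / t = 0.0158 / 8.6000e-05
Step 3: Rs = 183.7 ohm/sq

183.7


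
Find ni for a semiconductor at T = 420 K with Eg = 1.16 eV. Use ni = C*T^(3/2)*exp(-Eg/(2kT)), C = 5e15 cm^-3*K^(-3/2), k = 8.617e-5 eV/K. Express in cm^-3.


Step 1: Compute kT = 8.617e-5 * 420 = 0.0361914 eV
Step 2: Exponent = -Eg/(2kT) = -1.16/(2*0.0361914) = -16.02591
Step 3: T^(3/2) = 420^1.5 = 8607.44
Step 4: ni = 5e15 * 8607.44 * exp(-16.02591) = 4.72e+12 cm^-3

4.72e+12


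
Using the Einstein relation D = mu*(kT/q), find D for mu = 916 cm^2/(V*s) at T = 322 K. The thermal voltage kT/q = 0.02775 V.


Step 1: D = mu * (kT/q)
Step 2: D = 916 * 0.02775
Step 3: D = 25.42 cm^2/s

25.42


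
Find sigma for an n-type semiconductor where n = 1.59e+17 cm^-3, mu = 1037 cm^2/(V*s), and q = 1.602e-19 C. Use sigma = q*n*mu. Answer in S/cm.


Step 1: sigma = q * n * mu
Step 2: sigma = 1.602e-19 * 1.59e+17 * 1037
Step 3: sigma = 2.641e+01 S/cm

2.641e+01


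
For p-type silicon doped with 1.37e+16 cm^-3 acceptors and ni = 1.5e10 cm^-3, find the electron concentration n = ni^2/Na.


Step 1: Majority hole concentration p ≈ Na = 1.37e+16 cm^-3
Step 2: n = ni^2 / Na = (1.5e10)^2 / 1.37e+16
Step 3: n = 1.64e+04 cm^-3

1.64e+04


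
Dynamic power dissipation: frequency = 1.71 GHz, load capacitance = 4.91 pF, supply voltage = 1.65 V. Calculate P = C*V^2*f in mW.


Step 1: V^2 = 1.65^2 = 2.7225 V^2
Step 2: P = C*V^2*f = 4.91e-12 F * 2.7225 * 1.71e9 Hz
Step 3: P = 2.285838225e-02 W
Step 4: P = 22.858 mW

22.858


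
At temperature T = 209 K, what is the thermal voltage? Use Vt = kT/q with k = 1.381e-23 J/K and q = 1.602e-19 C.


Step 1: kT = 1.381e-23 * 209 = 2.88629e-21 J
Step 2: Vt = kT/q = 2.88629e-21 / 1.602e-19
Step 3: Vt = 0.01802 V

0.01802


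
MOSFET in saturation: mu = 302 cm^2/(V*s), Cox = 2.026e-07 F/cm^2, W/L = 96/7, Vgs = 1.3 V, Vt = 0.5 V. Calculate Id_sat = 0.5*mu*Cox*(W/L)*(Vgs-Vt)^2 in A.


Step 1: Overdrive voltage Vov = Vgs - Vt = 1.3 - 0.5 = 0.8 V
Step 2: W/L = 96/7 = 13.7143
Step 3: Id = 0.5 * 302 * 2.026e-07 * 13.7143 * 0.8^2
Step 4: Id = 2.69e-04 A

2.69e-04


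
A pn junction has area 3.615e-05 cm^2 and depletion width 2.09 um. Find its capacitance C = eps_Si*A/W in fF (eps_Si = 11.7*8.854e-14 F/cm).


Step 1: eps_Si = 11.7 * 8.854e-14 = 1.035918e-12 F/cm
Step 2: W in cm = 2.09 * 1e-4 = 2.09e-04 cm
Step 3: C = 1.035918e-12 * 3.615e-05 / 2.09e-04 = 1.791791e-13 F
Step 4: C = 179.18 fF

179.18


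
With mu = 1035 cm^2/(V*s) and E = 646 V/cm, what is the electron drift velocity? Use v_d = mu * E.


Step 1: v_d = mu * E
Step 2: v_d = 1035 * 646 = 668610
Step 3: v_d = 6.69e+05 cm/s

6.69e+05


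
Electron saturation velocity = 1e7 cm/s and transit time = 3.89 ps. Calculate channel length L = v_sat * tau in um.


Step 1: tau in seconds = 3.89 ps * 1e-12 = 3.8900e-12 s
Step 2: L = v_sat * tau = 1e7 * 3.8900e-12 = 3.8900e-05 cm
Step 3: L in um = 3.8900e-05 * 1e4 = 0.389 um

0.389


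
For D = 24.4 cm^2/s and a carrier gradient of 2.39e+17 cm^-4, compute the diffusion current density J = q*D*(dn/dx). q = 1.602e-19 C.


Step 1: J = q * D * (dn/dx)
Step 2: J = 1.602e-19 * 24.4 * 2.39e+17
Step 3: J = 9.34e-01 A/cm^2

9.34e-01


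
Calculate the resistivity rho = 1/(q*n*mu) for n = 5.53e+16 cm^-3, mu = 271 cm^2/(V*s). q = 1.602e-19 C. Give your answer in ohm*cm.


Step 1: sigma = q * n * mu = 1.602e-19 * 5.53e+16 * 271 = 2.40081e+00 S/cm
Step 2: rho = 1 / sigma = 1 / 2.40081e+00 = 0.4165 ohm*cm

0.4165


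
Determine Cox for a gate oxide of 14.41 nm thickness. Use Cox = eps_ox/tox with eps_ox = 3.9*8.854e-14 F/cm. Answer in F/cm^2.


Step 1: eps_ox = 3.9 * 8.854e-14 = 3.45306e-13 F/cm
Step 2: tox in cm = 14.41 nm * 1e-7 = 1.4410e-06 cm
Step 3: Cox = 3.45306e-13 / 1.4410e-06 = 2.40e-07 F/cm^2

2.40e-07


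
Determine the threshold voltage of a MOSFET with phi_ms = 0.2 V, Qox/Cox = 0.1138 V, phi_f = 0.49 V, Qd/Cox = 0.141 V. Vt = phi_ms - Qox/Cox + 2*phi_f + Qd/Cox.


Step 1: Vt = phi_ms - Qox/Cox + 2*phi_f + Qd/Cox
Step 2: Vt = 0.2 - 0.1138 + 2*0.49 + 0.141
Step 3: Vt = 0.2 - 0.1138 + 0.98 + 0.141
Step 4: Vt = 1.2072 V

1.2072


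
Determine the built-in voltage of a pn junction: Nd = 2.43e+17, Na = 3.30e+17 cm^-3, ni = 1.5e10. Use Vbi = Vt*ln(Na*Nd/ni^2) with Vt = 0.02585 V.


Step 1: Compute Na*Nd/ni^2 = 3.30e+17 * 2.43e+17 / (1.5e10)^2 = 3.5640e+14
Step 2: ln(3.5640e+14) = 33.5071
Step 3: Vbi = 0.02585 * 33.5071 = 0.866 V

0.866


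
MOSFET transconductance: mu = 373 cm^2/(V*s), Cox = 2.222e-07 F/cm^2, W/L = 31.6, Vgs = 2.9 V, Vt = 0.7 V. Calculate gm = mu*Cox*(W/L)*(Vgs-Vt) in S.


Step 1: Vov = Vgs - Vt = 2.9 - 0.7 = 2.2 V
Step 2: gm = mu * Cox * (W/L) * Vov
Step 3: gm = 373 * 2.222e-07 * 31.6 * 2.2 = 5.76e-03 S

5.76e-03


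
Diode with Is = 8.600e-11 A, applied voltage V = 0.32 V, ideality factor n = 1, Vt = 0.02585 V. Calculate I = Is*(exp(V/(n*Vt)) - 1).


Step 1: V/(n*Vt) = 0.32/(1*0.02585) = 12.3791
Step 2: exp(12.3791) = 2.3778e+05
Step 3: I = 8.600e-11 * (2.3778e+05 - 1) = 2.04e-05 A

2.04e-05


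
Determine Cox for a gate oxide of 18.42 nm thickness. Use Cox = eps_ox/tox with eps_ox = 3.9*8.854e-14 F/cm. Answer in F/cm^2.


Step 1: eps_ox = 3.9 * 8.854e-14 = 3.45306e-13 F/cm
Step 2: tox in cm = 18.42 nm * 1e-7 = 1.8420e-06 cm
Step 3: Cox = 3.45306e-13 / 1.8420e-06 = 1.87e-07 F/cm^2

1.87e-07


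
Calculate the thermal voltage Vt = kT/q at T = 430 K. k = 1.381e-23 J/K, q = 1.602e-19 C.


Step 1: kT = 1.381e-23 * 430 = 5.9383e-21 J
Step 2: Vt = kT/q = 5.9383e-21 / 1.602e-19
Step 3: Vt = 0.03707 V

0.03707


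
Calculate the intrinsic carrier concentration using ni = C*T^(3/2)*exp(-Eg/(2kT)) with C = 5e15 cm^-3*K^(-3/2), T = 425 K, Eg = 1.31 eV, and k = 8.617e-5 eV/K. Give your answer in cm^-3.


Step 1: Compute kT = 8.617e-5 * 425 = 0.03662225 eV
Step 2: Exponent = -Eg/(2kT) = -1.31/(2*0.03662225) = -17.88530
Step 3: T^(3/2) = 425^1.5 = 8761.60
Step 4: ni = 5e15 * 8761.60 * exp(-17.88530) = 7.48e+11 cm^-3

7.48e+11


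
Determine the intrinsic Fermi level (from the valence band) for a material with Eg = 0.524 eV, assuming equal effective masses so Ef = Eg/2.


Step 1: For an intrinsic semiconductor, the Fermi level sits at midgap.
Step 2: Ef = Eg / 2 = 0.524 / 2 = 0.262 eV

0.262


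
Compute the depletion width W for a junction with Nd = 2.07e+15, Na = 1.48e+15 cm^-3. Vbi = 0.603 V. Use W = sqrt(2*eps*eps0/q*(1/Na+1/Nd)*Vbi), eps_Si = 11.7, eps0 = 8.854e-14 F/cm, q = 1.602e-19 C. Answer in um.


Step 1: 1/Na + 1/Nd = 1/1.48e+15 + 1/2.07e+15 = 1.15877e-15
Step 2: 2*eps*eps0/q = 2*11.7*8.854e-14/1.602e-19 = 1.293281e+07
Step 3: W^2 = 1.293281e+07 * 1.15877e-15 * 0.603 = 9.03665e-09
Step 4: W = sqrt(9.03665e-09) = 9.506e-05 cm = 0.9506 um

0.9506


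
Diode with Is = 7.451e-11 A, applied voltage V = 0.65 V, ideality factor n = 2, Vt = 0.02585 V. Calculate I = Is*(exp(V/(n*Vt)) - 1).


Step 1: V/(n*Vt) = 0.65/(2*0.02585) = 12.5725
Step 2: exp(12.5725) = 2.8851e+05
Step 3: I = 7.451e-11 * (2.8851e+05 - 1) = 2.15e-05 A

2.15e-05


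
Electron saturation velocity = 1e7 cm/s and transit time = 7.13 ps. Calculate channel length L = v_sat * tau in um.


Step 1: tau in seconds = 7.13 ps * 1e-12 = 7.1300e-12 s
Step 2: L = v_sat * tau = 1e7 * 7.1300e-12 = 7.1300e-05 cm
Step 3: L in um = 7.1300e-05 * 1e4 = 0.713 um

0.713


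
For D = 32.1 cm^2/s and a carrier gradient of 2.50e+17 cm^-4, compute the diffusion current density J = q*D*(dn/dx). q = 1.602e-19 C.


Step 1: J = q * D * (dn/dx)
Step 2: J = 1.602e-19 * 32.1 * 2.50e+17
Step 3: J = 1.29e+00 A/cm^2

1.29e+00


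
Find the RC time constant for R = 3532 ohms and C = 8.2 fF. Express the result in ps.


Step 1: tau = R * C
Step 2: tau = 3532 * 8.2 fF = 3532 * 8.2e-15 F
Step 3: tau = 2.89624e-11 s = 28.9624 ps

28.9624


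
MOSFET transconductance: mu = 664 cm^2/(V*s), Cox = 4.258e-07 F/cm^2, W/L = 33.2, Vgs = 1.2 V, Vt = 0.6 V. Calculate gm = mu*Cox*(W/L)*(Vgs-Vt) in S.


Step 1: Vov = Vgs - Vt = 1.2 - 0.6 = 0.6 V
Step 2: gm = mu * Cox * (W/L) * Vov
Step 3: gm = 664 * 4.258e-07 * 33.2 * 0.6 = 5.63e-03 S

5.63e-03


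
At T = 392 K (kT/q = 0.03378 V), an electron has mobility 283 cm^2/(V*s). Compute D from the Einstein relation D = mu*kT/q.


Step 1: D = mu * (kT/q)
Step 2: D = 283 * 0.03378
Step 3: D = 9.56 cm^2/s

9.56


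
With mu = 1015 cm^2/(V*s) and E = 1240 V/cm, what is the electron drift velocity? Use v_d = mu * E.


Step 1: v_d = mu * E
Step 2: v_d = 1015 * 1240 = 1258600
Step 3: v_d = 1.26e+06 cm/s

1.26e+06


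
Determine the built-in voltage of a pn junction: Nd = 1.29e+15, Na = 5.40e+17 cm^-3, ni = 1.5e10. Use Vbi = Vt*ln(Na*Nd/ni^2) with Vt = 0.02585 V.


Step 1: Compute Na*Nd/ni^2 = 5.40e+17 * 1.29e+15 / (1.5e10)^2 = 3.0960e+12
Step 2: ln(3.0960e+12) = 28.7611
Step 3: Vbi = 0.02585 * 28.7611 = 0.743 V

0.743


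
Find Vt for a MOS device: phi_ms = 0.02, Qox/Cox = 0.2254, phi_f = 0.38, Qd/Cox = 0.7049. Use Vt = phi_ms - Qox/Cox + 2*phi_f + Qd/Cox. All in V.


Step 1: Vt = phi_ms - Qox/Cox + 2*phi_f + Qd/Cox
Step 2: Vt = 0.02 - 0.2254 + 2*0.38 + 0.7049
Step 3: Vt = 0.02 - 0.2254 + 0.76 + 0.7049
Step 4: Vt = 1.2595 V

1.2595


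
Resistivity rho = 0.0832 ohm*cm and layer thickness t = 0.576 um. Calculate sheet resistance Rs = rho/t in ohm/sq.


Step 1: Convert thickness to cm: t = 0.576 um = 5.7600e-05 cm
Step 2: Rs = rho / t = 0.0832 / 5.7600e-05
Step 3: Rs = 1444.4 ohm/sq

1444.4


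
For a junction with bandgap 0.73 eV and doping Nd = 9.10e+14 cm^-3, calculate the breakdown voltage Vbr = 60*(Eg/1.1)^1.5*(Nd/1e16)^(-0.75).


Step 1: Eg/1.1 = 0.73/1.1 = 0.663636
Step 2: (Eg/1.1)^1.5 = 0.663636^1.5 = 0.540623
Step 3: (Nd/1e16)^(-0.75) = (0.091)^(-0.75) = 6.035579
Step 4: Vbr = 60 * 0.540623 * 6.035579 = 195.8 V

195.8


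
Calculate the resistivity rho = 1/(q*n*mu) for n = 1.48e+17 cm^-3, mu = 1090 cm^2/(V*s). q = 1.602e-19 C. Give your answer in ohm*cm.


Step 1: sigma = q * n * mu = 1.602e-19 * 1.48e+17 * 1090 = 2.58435e+01 S/cm
Step 2: rho = 1 / sigma = 1 / 2.58435e+01 = 0.03869 ohm*cm

0.03869


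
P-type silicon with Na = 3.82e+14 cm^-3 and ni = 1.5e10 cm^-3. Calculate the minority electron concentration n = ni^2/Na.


Step 1: Majority hole concentration p ≈ Na = 3.82e+14 cm^-3
Step 2: n = ni^2 / Na = (1.5e10)^2 / 3.82e+14
Step 3: n = 5.89e+05 cm^-3

5.89e+05


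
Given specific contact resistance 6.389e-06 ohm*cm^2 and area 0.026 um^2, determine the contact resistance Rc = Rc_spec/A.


Step 1: Convert area to cm^2: 0.026 um^2 = 2.6000e-10 cm^2
Step 2: Rc = Rc_spec / A = 6.389e-06 / 2.6000e-10
Step 3: Rc = 2.46e+04 ohms

2.46e+04


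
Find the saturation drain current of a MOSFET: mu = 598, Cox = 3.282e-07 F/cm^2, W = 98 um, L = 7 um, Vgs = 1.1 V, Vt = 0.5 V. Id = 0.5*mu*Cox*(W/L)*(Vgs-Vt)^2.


Step 1: Overdrive voltage Vov = Vgs - Vt = 1.1 - 0.5 = 0.6 V
Step 2: W/L = 98/7 = 14
Step 3: Id = 0.5 * 598 * 3.282e-07 * 14 * 0.6^2
Step 4: Id = 4.95e-04 A

4.95e-04


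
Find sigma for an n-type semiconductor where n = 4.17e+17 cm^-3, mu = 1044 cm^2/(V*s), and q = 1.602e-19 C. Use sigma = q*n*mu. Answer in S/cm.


Step 1: sigma = q * n * mu
Step 2: sigma = 1.602e-19 * 4.17e+17 * 1044
Step 3: sigma = 6.974e+01 S/cm

6.974e+01


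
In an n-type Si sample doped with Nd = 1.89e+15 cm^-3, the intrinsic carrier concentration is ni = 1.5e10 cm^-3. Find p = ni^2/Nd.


Step 1: Since Nd >> ni, n ≈ Nd = 1.89e+15 cm^-3
Step 2: p = ni^2 / n = (1.5e10)^2 / 1.89e+15
Step 3: p = 2.25e20 / 1.89e+15 = 1.19e+05 cm^-3

1.19e+05


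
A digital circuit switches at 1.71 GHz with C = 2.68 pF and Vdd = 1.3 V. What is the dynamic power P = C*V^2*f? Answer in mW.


Step 1: V^2 = 1.3^2 = 1.69 V^2
Step 2: P = C*V^2*f = 2.68e-12 F * 1.69 * 1.71e9 Hz
Step 3: P = 7.744932e-03 W
Step 4: P = 7.745 mW

7.745


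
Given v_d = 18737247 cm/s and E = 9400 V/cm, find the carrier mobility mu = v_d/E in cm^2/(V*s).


Step 1: mu = v_d / E
Step 2: mu = 18737247 / 9400
Step 3: mu = 1993.32 cm^2/(V*s)

1993.32


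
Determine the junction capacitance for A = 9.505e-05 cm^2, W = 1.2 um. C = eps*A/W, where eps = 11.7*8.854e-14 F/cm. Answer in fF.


Step 1: eps_Si = 11.7 * 8.854e-14 = 1.035918e-12 F/cm
Step 2: W in cm = 1.2 * 1e-4 = 1.20e-04 cm
Step 3: C = 1.035918e-12 * 9.505e-05 / 1.20e-04 = 8.205334e-13 F
Step 4: C = 820.53 fF

820.53


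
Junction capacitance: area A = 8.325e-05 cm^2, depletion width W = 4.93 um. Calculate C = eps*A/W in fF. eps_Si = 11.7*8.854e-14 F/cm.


Step 1: eps_Si = 11.7 * 8.854e-14 = 1.035918e-12 F/cm
Step 2: W in cm = 4.93 * 1e-4 = 4.93e-04 cm
Step 3: C = 1.035918e-12 * 8.325e-05 / 4.93e-04 = 1.749294e-13 F
Step 4: C = 174.93 fF

174.93


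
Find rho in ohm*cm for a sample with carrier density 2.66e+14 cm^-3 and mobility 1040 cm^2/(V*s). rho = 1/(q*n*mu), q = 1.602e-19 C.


Step 1: sigma = q * n * mu = 1.602e-19 * 2.66e+14 * 1040 = 4.43177e-02 S/cm
Step 2: rho = 1 / sigma = 1 / 4.43177e-02 = 22.56 ohm*cm

22.56


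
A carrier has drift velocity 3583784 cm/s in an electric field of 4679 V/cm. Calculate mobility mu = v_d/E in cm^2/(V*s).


Step 1: mu = v_d / E
Step 2: mu = 3583784 / 4679
Step 3: mu = 765.93 cm^2/(V*s)

765.93


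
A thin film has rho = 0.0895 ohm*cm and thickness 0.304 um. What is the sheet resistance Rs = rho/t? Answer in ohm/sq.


Step 1: Convert thickness to cm: t = 0.304 um = 3.0400e-05 cm
Step 2: Rs = rho / t = 0.0895 / 3.0400e-05
Step 3: Rs = 2944.1 ohm/sq

2944.1


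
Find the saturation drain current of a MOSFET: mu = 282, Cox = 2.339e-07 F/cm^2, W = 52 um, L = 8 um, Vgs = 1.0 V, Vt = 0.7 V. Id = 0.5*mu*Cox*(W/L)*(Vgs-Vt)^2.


Step 1: Overdrive voltage Vov = Vgs - Vt = 1.0 - 0.7 = 0.3 V
Step 2: W/L = 52/8 = 6.5
Step 3: Id = 0.5 * 282 * 2.339e-07 * 6.5 * 0.3^2
Step 4: Id = 1.93e-05 A

1.93e-05


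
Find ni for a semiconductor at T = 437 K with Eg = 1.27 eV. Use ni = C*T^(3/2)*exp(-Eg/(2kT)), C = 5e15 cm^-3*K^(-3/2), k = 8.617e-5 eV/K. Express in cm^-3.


Step 1: Compute kT = 8.617e-5 * 437 = 0.03765629 eV
Step 2: Exponent = -Eg/(2kT) = -1.27/(2*0.03765629) = -16.86305
Step 3: T^(3/2) = 437^1.5 = 9135.29
Step 4: ni = 5e15 * 9135.29 * exp(-16.86305) = 2.17e+12 cm^-3

2.17e+12


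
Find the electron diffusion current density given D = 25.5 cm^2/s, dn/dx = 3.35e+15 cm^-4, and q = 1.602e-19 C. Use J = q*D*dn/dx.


Step 1: J = q * D * (dn/dx)
Step 2: J = 1.602e-19 * 25.5 * 3.35e+15
Step 3: J = 1.37e-02 A/cm^2

1.37e-02


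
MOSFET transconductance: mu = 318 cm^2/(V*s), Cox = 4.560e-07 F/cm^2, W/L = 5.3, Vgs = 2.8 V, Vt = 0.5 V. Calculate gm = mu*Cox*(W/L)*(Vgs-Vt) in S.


Step 1: Vov = Vgs - Vt = 2.8 - 0.5 = 2.3 V
Step 2: gm = mu * Cox * (W/L) * Vov
Step 3: gm = 318 * 4.560e-07 * 5.3 * 2.3 = 1.77e-03 S

1.77e-03


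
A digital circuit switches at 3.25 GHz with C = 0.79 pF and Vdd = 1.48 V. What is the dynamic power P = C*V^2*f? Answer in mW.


Step 1: V^2 = 1.48^2 = 2.1904 V^2
Step 2: P = C*V^2*f = 0.79e-12 F * 2.1904 * 3.25e9 Hz
Step 3: P = 5.623852e-03 W
Step 4: P = 5.624 mW

5.624


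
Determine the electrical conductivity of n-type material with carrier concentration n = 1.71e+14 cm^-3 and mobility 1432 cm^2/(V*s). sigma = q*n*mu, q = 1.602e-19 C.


Step 1: sigma = q * n * mu
Step 2: sigma = 1.602e-19 * 1.71e+14 * 1432
Step 3: sigma = 3.923e-02 S/cm

3.923e-02


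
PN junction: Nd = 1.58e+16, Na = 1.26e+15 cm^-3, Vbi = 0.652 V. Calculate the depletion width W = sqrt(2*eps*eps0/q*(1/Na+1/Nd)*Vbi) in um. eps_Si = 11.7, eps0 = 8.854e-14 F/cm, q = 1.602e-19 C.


Step 1: 1/Na + 1/Nd = 1/1.26e+15 + 1/1.58e+16 = 8.56942e-16
Step 2: 2*eps*eps0/q = 2*11.7*8.854e-14/1.602e-19 = 1.293281e+07
Step 3: W^2 = 1.293281e+07 * 8.56942e-16 * 0.652 = 7.22590e-09
Step 4: W = sqrt(7.22590e-09) = 8.501e-05 cm = 0.8501 um

0.8501


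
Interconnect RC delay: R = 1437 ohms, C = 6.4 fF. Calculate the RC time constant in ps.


Step 1: tau = R * C
Step 2: tau = 1437 * 6.4 fF = 1437 * 6.4e-15 F
Step 3: tau = 9.1968e-12 s = 9.1968 ps

9.1968


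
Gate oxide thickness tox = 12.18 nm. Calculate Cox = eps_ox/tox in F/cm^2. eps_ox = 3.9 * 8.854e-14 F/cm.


Step 1: eps_ox = 3.9 * 8.854e-14 = 3.45306e-13 F/cm
Step 2: tox in cm = 12.18 nm * 1e-7 = 1.2180e-06 cm
Step 3: Cox = 3.45306e-13 / 1.2180e-06 = 2.84e-07 F/cm^2

2.84e-07


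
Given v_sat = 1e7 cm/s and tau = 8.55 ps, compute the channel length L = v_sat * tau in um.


Step 1: tau in seconds = 8.55 ps * 1e-12 = 8.5500e-12 s
Step 2: L = v_sat * tau = 1e7 * 8.5500e-12 = 8.5500e-05 cm
Step 3: L in um = 8.5500e-05 * 1e4 = 0.855 um

0.855


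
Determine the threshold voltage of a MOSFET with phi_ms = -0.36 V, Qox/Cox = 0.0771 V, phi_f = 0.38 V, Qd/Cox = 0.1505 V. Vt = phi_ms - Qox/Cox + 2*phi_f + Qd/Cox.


Step 1: Vt = phi_ms - Qox/Cox + 2*phi_f + Qd/Cox
Step 2: Vt = -0.36 - 0.0771 + 2*0.38 + 0.1505
Step 3: Vt = -0.36 - 0.0771 + 0.76 + 0.1505
Step 4: Vt = 0.4734 V

0.4734


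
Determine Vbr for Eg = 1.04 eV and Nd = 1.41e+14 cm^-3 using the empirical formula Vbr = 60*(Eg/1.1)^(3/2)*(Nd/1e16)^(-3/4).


Step 1: Eg/1.1 = 1.04/1.1 = 0.945455
Step 2: (Eg/1.1)^1.5 = 0.945455^1.5 = 0.919309
Step 3: (Nd/1e16)^(-0.75) = (0.0141)^(-0.75) = 24.439126
Step 4: Vbr = 60 * 0.919309 * 24.439126 = 1348.0 V

1348.0


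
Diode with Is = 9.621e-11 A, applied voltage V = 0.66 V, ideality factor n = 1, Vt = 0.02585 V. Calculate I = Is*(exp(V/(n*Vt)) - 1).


Step 1: V/(n*Vt) = 0.66/(1*0.02585) = 25.5319
Step 2: exp(25.5319) = 1.2256e+11
Step 3: I = 9.621e-11 * (1.2256e+11 - 1) = 1.18e+01 A

1.18e+01


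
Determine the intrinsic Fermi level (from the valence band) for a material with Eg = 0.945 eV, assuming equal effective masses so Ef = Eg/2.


Step 1: For an intrinsic semiconductor, the Fermi level sits at midgap.
Step 2: Ef = Eg / 2 = 0.945 / 2 = 0.4725 eV

0.4725


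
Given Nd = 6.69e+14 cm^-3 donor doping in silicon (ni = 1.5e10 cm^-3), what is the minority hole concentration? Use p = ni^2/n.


Step 1: Since Nd >> ni, n ≈ Nd = 6.69e+14 cm^-3
Step 2: p = ni^2 / n = (1.5e10)^2 / 6.69e+14
Step 3: p = 2.25e20 / 6.69e+14 = 3.36e+05 cm^-3

3.36e+05


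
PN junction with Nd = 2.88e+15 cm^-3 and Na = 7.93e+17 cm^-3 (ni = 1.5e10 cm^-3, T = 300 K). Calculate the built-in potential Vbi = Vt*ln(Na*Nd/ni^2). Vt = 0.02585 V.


Step 1: Compute Na*Nd/ni^2 = 7.93e+17 * 2.88e+15 / (1.5e10)^2 = 1.0150e+13
Step 2: ln(1.0150e+13) = 29.9485
Step 3: Vbi = 0.02585 * 29.9485 = 0.774 V

0.774


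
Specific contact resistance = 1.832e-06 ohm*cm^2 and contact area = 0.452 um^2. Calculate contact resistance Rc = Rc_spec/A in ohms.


Step 1: Convert area to cm^2: 0.452 um^2 = 4.5200e-09 cm^2
Step 2: Rc = Rc_spec / A = 1.832e-06 / 4.5200e-09
Step 3: Rc = 4.05e+02 ohms

4.05e+02


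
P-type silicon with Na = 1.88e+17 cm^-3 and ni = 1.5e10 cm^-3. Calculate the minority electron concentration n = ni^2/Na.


Step 1: Majority hole concentration p ≈ Na = 1.88e+17 cm^-3
Step 2: n = ni^2 / Na = (1.5e10)^2 / 1.88e+17
Step 3: n = 1.20e+03 cm^-3

1.20e+03


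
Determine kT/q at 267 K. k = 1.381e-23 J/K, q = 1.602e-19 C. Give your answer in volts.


Step 1: kT = 1.381e-23 * 267 = 3.68727e-21 J
Step 2: Vt = kT/q = 3.68727e-21 / 1.602e-19
Step 3: Vt = 0.02302 V

0.02302


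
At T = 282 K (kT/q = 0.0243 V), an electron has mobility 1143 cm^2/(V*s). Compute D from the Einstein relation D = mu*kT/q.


Step 1: D = mu * (kT/q)
Step 2: D = 1143 * 0.0243
Step 3: D = 27.77 cm^2/s

27.77


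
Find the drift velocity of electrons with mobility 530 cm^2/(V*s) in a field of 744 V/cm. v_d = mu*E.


Step 1: v_d = mu * E
Step 2: v_d = 530 * 744 = 394320
Step 3: v_d = 3.94e+05 cm/s

3.94e+05


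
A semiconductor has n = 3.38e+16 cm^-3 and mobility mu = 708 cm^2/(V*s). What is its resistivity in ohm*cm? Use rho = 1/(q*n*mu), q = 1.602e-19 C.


Step 1: sigma = q * n * mu = 1.602e-19 * 3.38e+16 * 708 = 3.83365e+00 S/cm
Step 2: rho = 1 / sigma = 1 / 3.83365e+00 = 0.2608 ohm*cm

0.2608


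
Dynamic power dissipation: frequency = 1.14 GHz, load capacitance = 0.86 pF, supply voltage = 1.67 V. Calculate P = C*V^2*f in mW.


Step 1: V^2 = 1.67^2 = 2.7889 V^2
Step 2: P = C*V^2*f = 0.86e-12 F * 2.7889 * 1.14e9 Hz
Step 3: P = 2.73423756e-03 W
Step 4: P = 2.734 mW

2.734


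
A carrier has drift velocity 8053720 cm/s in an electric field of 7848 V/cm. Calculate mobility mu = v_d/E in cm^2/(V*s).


Step 1: mu = v_d / E
Step 2: mu = 8053720 / 7848
Step 3: mu = 1026.21 cm^2/(V*s)

1026.21


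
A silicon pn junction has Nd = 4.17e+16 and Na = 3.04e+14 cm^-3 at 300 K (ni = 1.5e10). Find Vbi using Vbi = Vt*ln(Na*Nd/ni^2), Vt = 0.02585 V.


Step 1: Compute Na*Nd/ni^2 = 3.04e+14 * 4.17e+16 / (1.5e10)^2 = 5.6341e+10
Step 2: ln(5.6341e+10) = 24.7547
Step 3: Vbi = 0.02585 * 24.7547 = 0.64 V

0.64


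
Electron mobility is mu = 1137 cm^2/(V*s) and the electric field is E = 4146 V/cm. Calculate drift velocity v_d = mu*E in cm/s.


Step 1: v_d = mu * E
Step 2: v_d = 1137 * 4146 = 4714002
Step 3: v_d = 4.71e+06 cm/s

4.71e+06


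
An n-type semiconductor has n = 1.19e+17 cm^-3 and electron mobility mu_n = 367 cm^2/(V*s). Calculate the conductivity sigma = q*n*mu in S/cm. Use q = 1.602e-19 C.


Step 1: sigma = q * n * mu
Step 2: sigma = 1.602e-19 * 1.19e+17 * 367
Step 3: sigma = 6.996e+00 S/cm

6.996e+00


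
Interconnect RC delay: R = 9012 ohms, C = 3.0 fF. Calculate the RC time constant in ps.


Step 1: tau = R * C
Step 2: tau = 9012 * 3.0 fF = 9012 * 3.0e-15 F
Step 3: tau = 2.7036e-11 s = 27.036 ps

27.036


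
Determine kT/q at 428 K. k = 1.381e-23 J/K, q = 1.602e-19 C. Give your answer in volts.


Step 1: kT = 1.381e-23 * 428 = 5.91068e-21 J
Step 2: Vt = kT/q = 5.91068e-21 / 1.602e-19
Step 3: Vt = 0.0369 V

0.0369


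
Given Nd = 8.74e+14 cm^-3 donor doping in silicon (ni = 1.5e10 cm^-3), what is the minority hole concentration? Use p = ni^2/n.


Step 1: Since Nd >> ni, n ≈ Nd = 8.74e+14 cm^-3
Step 2: p = ni^2 / n = (1.5e10)^2 / 8.74e+14
Step 3: p = 2.25e20 / 8.74e+14 = 2.57e+05 cm^-3

2.57e+05


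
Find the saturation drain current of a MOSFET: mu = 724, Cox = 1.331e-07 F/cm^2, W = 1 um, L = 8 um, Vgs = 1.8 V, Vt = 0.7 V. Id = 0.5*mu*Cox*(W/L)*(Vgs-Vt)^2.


Step 1: Overdrive voltage Vov = Vgs - Vt = 1.8 - 0.7 = 1.1 V
Step 2: W/L = 1/8 = 0.125
Step 3: Id = 0.5 * 724 * 1.331e-07 * 0.125 * 1.1^2
Step 4: Id = 7.29e-06 A

7.29e-06


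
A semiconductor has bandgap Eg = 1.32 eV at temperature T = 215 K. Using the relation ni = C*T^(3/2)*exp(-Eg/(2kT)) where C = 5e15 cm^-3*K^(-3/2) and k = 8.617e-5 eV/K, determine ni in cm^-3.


Step 1: Compute kT = 8.617e-5 * 215 = 0.01852655 eV
Step 2: Exponent = -Eg/(2kT) = -1.32/(2*0.01852655) = -35.62455
Step 3: T^(3/2) = 215^1.5 = 3152.52
Step 4: ni = 5e15 * 3152.52 * exp(-35.62455) = 5.32e+03 cm^-3

5.32e+03


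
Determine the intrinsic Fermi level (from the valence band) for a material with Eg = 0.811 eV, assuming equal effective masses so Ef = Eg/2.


Step 1: For an intrinsic semiconductor, the Fermi level sits at midgap.
Step 2: Ef = Eg / 2 = 0.811 / 2 = 0.4055 eV

0.4055


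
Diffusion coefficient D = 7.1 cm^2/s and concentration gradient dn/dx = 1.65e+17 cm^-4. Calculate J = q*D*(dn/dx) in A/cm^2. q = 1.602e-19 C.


Step 1: J = q * D * (dn/dx)
Step 2: J = 1.602e-19 * 7.1 * 1.65e+17
Step 3: J = 1.88e-01 A/cm^2

1.88e-01


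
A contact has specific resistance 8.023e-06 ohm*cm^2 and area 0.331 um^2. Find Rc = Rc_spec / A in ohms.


Step 1: Convert area to cm^2: 0.331 um^2 = 3.3100e-09 cm^2
Step 2: Rc = Rc_spec / A = 8.023e-06 / 3.3100e-09
Step 3: Rc = 2.42e+03 ohms

2.42e+03


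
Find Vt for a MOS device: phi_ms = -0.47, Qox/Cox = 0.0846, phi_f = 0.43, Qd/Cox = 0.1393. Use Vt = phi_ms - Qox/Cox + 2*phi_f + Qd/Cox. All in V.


Step 1: Vt = phi_ms - Qox/Cox + 2*phi_f + Qd/Cox
Step 2: Vt = -0.47 - 0.0846 + 2*0.43 + 0.1393
Step 3: Vt = -0.47 - 0.0846 + 0.86 + 0.1393
Step 4: Vt = 0.4447 V

0.4447


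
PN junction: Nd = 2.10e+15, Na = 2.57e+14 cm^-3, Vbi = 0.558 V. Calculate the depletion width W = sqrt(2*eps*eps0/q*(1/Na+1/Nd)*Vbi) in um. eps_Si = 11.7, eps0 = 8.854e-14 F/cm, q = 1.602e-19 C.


Step 1: 1/Na + 1/Nd = 1/2.57e+14 + 1/2.10e+15 = 4.36724e-15
Step 2: 2*eps*eps0/q = 2*11.7*8.854e-14/1.602e-19 = 1.293281e+07
Step 3: W^2 = 1.293281e+07 * 4.36724e-15 * 0.558 = 3.15162e-08
Step 4: W = sqrt(3.15162e-08) = 1.775e-04 cm = 1.775 um

1.775


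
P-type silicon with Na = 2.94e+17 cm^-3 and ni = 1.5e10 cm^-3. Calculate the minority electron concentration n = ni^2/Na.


Step 1: Majority hole concentration p ≈ Na = 2.94e+17 cm^-3
Step 2: n = ni^2 / Na = (1.5e10)^2 / 2.94e+17
Step 3: n = 7.65e+02 cm^-3

7.65e+02


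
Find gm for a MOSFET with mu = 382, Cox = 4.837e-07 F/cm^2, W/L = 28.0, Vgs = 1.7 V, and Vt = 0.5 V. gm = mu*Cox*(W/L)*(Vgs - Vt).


Step 1: Vov = Vgs - Vt = 1.7 - 0.5 = 1.2 V
Step 2: gm = mu * Cox * (W/L) * Vov
Step 3: gm = 382 * 4.837e-07 * 28.0 * 1.2 = 6.21e-03 S

6.21e-03


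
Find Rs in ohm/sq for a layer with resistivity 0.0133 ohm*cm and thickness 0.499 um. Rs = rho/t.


Step 1: Convert thickness to cm: t = 0.499 um = 4.9900e-05 cm
Step 2: Rs = rho / t = 0.0133 / 4.9900e-05
Step 3: Rs = 266.5 ohm/sq

266.5


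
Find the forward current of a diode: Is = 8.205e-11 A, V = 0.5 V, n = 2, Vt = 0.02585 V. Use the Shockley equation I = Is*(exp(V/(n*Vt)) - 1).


Step 1: V/(n*Vt) = 0.5/(2*0.02585) = 9.6712
Step 2: exp(9.6712) = 1.5854e+04
Step 3: I = 8.205e-11 * (1.5854e+04 - 1) = 1.30e-06 A

1.30e-06


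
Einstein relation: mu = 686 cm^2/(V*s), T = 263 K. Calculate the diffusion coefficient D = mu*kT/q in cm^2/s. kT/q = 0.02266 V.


Step 1: D = mu * (kT/q)
Step 2: D = 686 * 0.02266
Step 3: D = 15.54 cm^2/s

15.54


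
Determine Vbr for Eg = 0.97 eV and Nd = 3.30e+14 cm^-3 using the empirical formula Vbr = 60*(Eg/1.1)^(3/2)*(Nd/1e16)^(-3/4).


Step 1: Eg/1.1 = 0.97/1.1 = 0.881818
Step 2: (Eg/1.1)^1.5 = 0.881818^1.5 = 0.828073
Step 3: (Nd/1e16)^(-0.75) = (0.033)^(-0.75) = 12.915599
Step 4: Vbr = 60 * 0.828073 * 12.915599 = 641.7 V

641.7


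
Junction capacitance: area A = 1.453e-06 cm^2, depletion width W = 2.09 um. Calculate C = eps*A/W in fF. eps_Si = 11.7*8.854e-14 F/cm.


Step 1: eps_Si = 11.7 * 8.854e-14 = 1.035918e-12 F/cm
Step 2: W in cm = 2.09 * 1e-4 = 2.09e-04 cm
Step 3: C = 1.035918e-12 * 1.453e-06 / 2.09e-04 = 7.201861e-15 F
Step 4: C = 7.2 fF

7.2


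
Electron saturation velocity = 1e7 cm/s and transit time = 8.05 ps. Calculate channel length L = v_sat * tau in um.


Step 1: tau in seconds = 8.05 ps * 1e-12 = 8.0500e-12 s
Step 2: L = v_sat * tau = 1e7 * 8.0500e-12 = 8.0500e-05 cm
Step 3: L in um = 8.0500e-05 * 1e4 = 0.805 um

0.805


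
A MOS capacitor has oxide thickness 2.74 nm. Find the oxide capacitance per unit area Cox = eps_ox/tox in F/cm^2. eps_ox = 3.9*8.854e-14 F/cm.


Step 1: eps_ox = 3.9 * 8.854e-14 = 3.45306e-13 F/cm
Step 2: tox in cm = 2.74 nm * 1e-7 = 2.7400e-07 cm
Step 3: Cox = 3.45306e-13 / 2.7400e-07 = 1.26e-06 F/cm^2

1.26e-06


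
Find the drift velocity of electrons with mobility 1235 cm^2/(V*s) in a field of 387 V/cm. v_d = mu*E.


Step 1: v_d = mu * E
Step 2: v_d = 1235 * 387 = 477945
Step 3: v_d = 4.78e+05 cm/s

4.78e+05


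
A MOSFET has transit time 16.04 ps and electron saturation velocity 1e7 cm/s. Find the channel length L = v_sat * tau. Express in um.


Step 1: tau in seconds = 16.04 ps * 1e-12 = 1.6040e-11 s
Step 2: L = v_sat * tau = 1e7 * 1.6040e-11 = 1.6040e-04 cm
Step 3: L in um = 1.6040e-04 * 1e4 = 1.604 um

1.604


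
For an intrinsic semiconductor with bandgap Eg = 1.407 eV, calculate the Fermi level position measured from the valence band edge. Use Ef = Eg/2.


Step 1: For an intrinsic semiconductor, the Fermi level sits at midgap.
Step 2: Ef = Eg / 2 = 1.407 / 2 = 0.7035 eV

0.7035


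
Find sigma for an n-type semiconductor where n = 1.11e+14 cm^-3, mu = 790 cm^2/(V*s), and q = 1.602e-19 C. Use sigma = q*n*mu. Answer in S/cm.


Step 1: sigma = q * n * mu
Step 2: sigma = 1.602e-19 * 1.11e+14 * 790
Step 3: sigma = 1.405e-02 S/cm

1.405e-02


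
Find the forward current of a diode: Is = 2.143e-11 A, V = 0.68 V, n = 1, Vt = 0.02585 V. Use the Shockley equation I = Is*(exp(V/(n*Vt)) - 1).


Step 1: V/(n*Vt) = 0.68/(1*0.02585) = 26.3056
Step 2: exp(26.3056) = 2.6569e+11
Step 3: I = 2.143e-11 * (2.6569e+11 - 1) = 5.69e+00 A

5.69e+00


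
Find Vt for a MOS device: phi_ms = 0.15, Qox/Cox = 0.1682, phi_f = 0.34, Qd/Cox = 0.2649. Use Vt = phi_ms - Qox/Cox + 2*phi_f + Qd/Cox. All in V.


Step 1: Vt = phi_ms - Qox/Cox + 2*phi_f + Qd/Cox
Step 2: Vt = 0.15 - 0.1682 + 2*0.34 + 0.2649
Step 3: Vt = 0.15 - 0.1682 + 0.68 + 0.2649
Step 4: Vt = 0.9267 V

0.9267


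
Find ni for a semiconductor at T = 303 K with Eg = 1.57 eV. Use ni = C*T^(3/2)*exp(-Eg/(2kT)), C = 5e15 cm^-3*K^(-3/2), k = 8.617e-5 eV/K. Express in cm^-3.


Step 1: Compute kT = 8.617e-5 * 303 = 0.02610951 eV
Step 2: Exponent = -Eg/(2kT) = -1.57/(2*0.02610951) = -30.06567
Step 3: T^(3/2) = 303^1.5 = 5274.29
Step 4: ni = 5e15 * 5274.29 * exp(-30.06567) = 2.31e+06 cm^-3

2.31e+06


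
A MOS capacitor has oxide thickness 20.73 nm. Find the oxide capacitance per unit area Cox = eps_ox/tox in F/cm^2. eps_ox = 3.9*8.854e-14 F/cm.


Step 1: eps_ox = 3.9 * 8.854e-14 = 3.45306e-13 F/cm
Step 2: tox in cm = 20.73 nm * 1e-7 = 2.0730e-06 cm
Step 3: Cox = 3.45306e-13 / 2.0730e-06 = 1.67e-07 F/cm^2

1.67e-07


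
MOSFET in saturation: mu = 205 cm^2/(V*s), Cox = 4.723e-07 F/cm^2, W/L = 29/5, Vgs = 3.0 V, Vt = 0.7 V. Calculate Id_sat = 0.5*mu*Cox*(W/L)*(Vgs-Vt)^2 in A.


Step 1: Overdrive voltage Vov = Vgs - Vt = 3.0 - 0.7 = 2.3 V
Step 2: W/L = 29/5 = 5.8
Step 3: Id = 0.5 * 205 * 4.723e-07 * 5.8 * 2.3^2
Step 4: Id = 1.49e-03 A

1.49e-03


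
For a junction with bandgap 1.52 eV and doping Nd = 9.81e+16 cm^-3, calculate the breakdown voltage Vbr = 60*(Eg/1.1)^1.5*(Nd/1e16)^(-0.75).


Step 1: Eg/1.1 = 1.52/1.1 = 1.381818
Step 2: (Eg/1.1)^1.5 = 1.381818^1.5 = 1.624337
Step 3: (Nd/1e16)^(-0.75) = (9.81)^(-0.75) = 0.180405
Step 4: Vbr = 60 * 1.624337 * 0.180405 = 17.6 V

17.6


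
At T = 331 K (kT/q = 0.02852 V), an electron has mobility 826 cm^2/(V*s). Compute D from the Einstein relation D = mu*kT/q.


Step 1: D = mu * (kT/q)
Step 2: D = 826 * 0.02852
Step 3: D = 23.56 cm^2/s

23.56


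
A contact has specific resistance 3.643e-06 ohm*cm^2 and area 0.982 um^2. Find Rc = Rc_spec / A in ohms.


Step 1: Convert area to cm^2: 0.982 um^2 = 9.8200e-09 cm^2
Step 2: Rc = Rc_spec / A = 3.643e-06 / 9.8200e-09
Step 3: Rc = 3.71e+02 ohms

3.71e+02


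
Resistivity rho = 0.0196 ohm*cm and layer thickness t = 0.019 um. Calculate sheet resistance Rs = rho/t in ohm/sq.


Step 1: Convert thickness to cm: t = 0.019 um = 1.9000e-06 cm
Step 2: Rs = rho / t = 0.0196 / 1.9000e-06
Step 3: Rs = 10315.8 ohm/sq

10315.8


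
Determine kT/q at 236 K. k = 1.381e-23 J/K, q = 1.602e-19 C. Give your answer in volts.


Step 1: kT = 1.381e-23 * 236 = 3.25916e-21 J
Step 2: Vt = kT/q = 3.25916e-21 / 1.602e-19
Step 3: Vt = 0.02034 V

0.02034


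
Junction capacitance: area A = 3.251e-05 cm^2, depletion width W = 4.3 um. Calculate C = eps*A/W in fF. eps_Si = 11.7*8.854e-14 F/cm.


Step 1: eps_Si = 11.7 * 8.854e-14 = 1.035918e-12 F/cm
Step 2: W in cm = 4.3 * 1e-4 = 4.30e-04 cm
Step 3: C = 1.035918e-12 * 3.251e-05 / 4.30e-04 = 7.832022e-14 F
Step 4: C = 78.32 fF

78.32


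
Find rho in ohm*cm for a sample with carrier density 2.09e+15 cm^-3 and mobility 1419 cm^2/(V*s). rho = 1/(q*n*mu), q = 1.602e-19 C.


Step 1: sigma = q * n * mu = 1.602e-19 * 2.09e+15 * 1419 = 4.75107e-01 S/cm
Step 2: rho = 1 / sigma = 1 / 4.75107e-01 = 2.105 ohm*cm

2.105


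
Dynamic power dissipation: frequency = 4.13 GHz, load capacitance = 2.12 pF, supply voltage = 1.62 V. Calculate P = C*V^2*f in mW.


Step 1: V^2 = 1.62^2 = 2.6244 V^2
Step 2: P = C*V^2*f = 2.12e-12 F * 2.6244 * 4.13e9 Hz
Step 3: P = 2.297819664e-02 W
Step 4: P = 22.978 mW

22.978


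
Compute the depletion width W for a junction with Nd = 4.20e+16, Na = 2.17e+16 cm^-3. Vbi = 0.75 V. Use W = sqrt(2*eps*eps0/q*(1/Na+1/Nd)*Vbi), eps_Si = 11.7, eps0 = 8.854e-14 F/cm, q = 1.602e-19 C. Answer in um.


Step 1: 1/Na + 1/Nd = 1/2.17e+16 + 1/4.20e+16 = 6.98925e-17
Step 2: 2*eps*eps0/q = 2*11.7*8.854e-14/1.602e-19 = 1.293281e+07
Step 3: W^2 = 1.293281e+07 * 6.98925e-17 * 0.75 = 6.77930e-10
Step 4: W = sqrt(6.77930e-10) = 2.604e-05 cm = 0.2604 um

0.2604


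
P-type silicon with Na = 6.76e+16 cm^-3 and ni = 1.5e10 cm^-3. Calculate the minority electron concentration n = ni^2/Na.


Step 1: Majority hole concentration p ≈ Na = 6.76e+16 cm^-3
Step 2: n = ni^2 / Na = (1.5e10)^2 / 6.76e+16
Step 3: n = 3.33e+03 cm^-3

3.33e+03


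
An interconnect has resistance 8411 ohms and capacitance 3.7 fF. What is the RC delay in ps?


Step 1: tau = R * C
Step 2: tau = 8411 * 3.7 fF = 8411 * 3.7e-15 F
Step 3: tau = 3.11207e-11 s = 31.1207 ps

31.1207
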